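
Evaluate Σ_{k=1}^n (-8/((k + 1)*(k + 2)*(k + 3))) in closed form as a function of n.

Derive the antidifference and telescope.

Compute t_(k+1)/t_k: get (k + 1)/(k + 4).
So A=k + 1 and B=k + 4, with C=1.
Key eq: (k + 1)·f(k+1) = (k + 3)·f(k) + (1).
Bound: deg f ≤ 2.
Coefficient equations give f(k) = k*(k + 3)/4.
R(k) = B(k−1)·f(k)/C(k) = k*(k + 3)**2/4; s_k = R·t_k = 2*k*(-k - 3)/((k + 1)*(k + 2)).
Verify: -8/(k**3 + 6*k**2 + 11*k + 6) matches t_k.
Evaluate: s_(n+1) = 2*(-n**2 - 5*n - 4)/(n**2 + 5*n + 6); subtract s_(1) = -4/3 ⇒ S(n) = 2*n*(-n - 5)/(3*(n**2 + 5*n + 6)).

S(n) = 2*n*(-n - 5)/(3*(n**2 + 5*n + 6))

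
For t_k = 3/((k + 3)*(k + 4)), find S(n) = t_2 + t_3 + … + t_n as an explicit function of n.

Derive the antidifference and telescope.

t_(k+1)/t_k = (k + 3)/(k + 5).
A = k + 3, B = k + 5, C = 1.
Solve (k + 3)·f(k+1) − (k + 4)·f(k) = 1.
From deg A=1, deg B=1, deg C=0: d=1.
Solving with deg f ≤ 1: f(k) = k/3.
Certificate R = B(k−1)f/C = k*(k + 4)/3 gives s_k = k/(k + 3).
Δs = 3/(k**2 + 7*k + 12), as required.
Σ_(k=2)^n t_k = s_(n+1) − s_(2) = ((n + 1)/(n + 4)) − (2/5), i.e. 3*(n - 1)/(5*(n + 4)).

S(n) = 3*(n - 1)/(5*(n + 4))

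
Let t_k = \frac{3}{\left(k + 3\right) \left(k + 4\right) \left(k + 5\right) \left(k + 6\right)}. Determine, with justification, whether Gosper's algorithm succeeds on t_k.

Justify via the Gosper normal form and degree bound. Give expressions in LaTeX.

Step 1: r(k) = (k + 3)/(k + 7).
Normal form (A,B,C) = (k + 3, k + 7, 1).
f must satisfy (k + 3)·f(k+1) − (k + 6)·f(k) = 1.
From deg A=1, deg B=1, deg C=0: d=3.
Solve for f: f(k) = k*(k**2 + 12*k + 47)/180 (degree 3 ≤ 3).
Get s_k = R·t_k = k*(k**2 + 12*k + 47)/(60*(k + 3)*(k + 4)*(k + 5)) with R(k) = B(k−1)f(k)/C(k) = k*(k + 6)*(k**2 + 12*k + 47)/180.
Δs = 3/(k**4 + 18*k**3 + 119*k**2 + 342*k + 360), as required.

Yes. s_k = \frac{k \left(k^{2} + 12 k + 47\right)}{60 \left(k + 3\right) \left(k + 4\right) \left(k + 5\right)}.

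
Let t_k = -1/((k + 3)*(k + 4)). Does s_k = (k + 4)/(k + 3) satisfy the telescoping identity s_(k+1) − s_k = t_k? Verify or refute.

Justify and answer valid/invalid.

Valid: the claim telescopes to t_k.

s_(k+1) = (k + 5)/(k + 4)
s_(k+1) − s_k = -1/(k**2 + 7*k + 12)
(s_(k+1) − s_k) − t_k = 0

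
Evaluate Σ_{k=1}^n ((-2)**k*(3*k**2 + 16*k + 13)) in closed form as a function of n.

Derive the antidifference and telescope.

Compute t_(k+1)/t_k: get 2*(-3*k**2 - 22*k - 32)/(3*k**2 + 16*k + 13).
Factor: A=-2; B=1; C=k**2 + 16*k/3 + 13/3.
Set up (-2)·f(k+1) − (1)·f(k) − (k**2 + 16*k/3 + 13/3) = 0.
d = 2 from the (0,0,2) case.
A polynomial solution: f(k) = -(k**2 + 4*k + 1)/3.
Get s_k = R·t_k = (-2)**k*(-k**2 - 4*k - 1) with R(k) = B(k−1)f(k)/C(k) = -(k**2 + 4*k + 1)/((k + 1)*(3*k + 13)).
Δs = (-2)**k*(3*k**2 + 16*k + 13), as required.
Σ_(k=1)^n t_k = s_(n+1) − s_(1) = (2*(-2)**n*(n**2 + 6*n + 6)) − (12), i.e. 2*(-2)**n*n**2 + 12*(-2)**n*n + 12*(-2)**n - 12.

S(n) = 2*(-2)**n*n**2 + 12*(-2)**n*n + 12*(-2)**n - 12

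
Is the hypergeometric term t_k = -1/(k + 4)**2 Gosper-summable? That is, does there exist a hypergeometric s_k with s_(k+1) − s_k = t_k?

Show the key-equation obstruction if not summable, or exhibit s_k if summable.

No — t_k has no hypergeometric antidifference.

The ratio is (k + 4)**2/(k + 5)**2.
So A=k**2 + 8*k + 16 and B=k**2 + 10*k + 25, with C=1.
Solve (k**2 + 8*k + 16)·f(k+1) − (k**2 + 8*k + 16)·f(k) = 1.
Degrees (2,2,0) ⇒ d ≤ 0.
f = c0 ⇒ A·f(k+1) − B(k−1)·f(k) − C = -1. The system {-1 = 0} is inconsistent; no antidifference.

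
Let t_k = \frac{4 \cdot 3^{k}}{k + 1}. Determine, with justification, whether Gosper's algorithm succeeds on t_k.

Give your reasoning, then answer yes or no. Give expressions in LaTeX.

No — negative degree bound, so no certificate f.

The ratio is 3*(k + 1)/(k + 2).
A = 3*k + 3, B = k + 2, C = 1.
Solve (3*k + 3)·f(k+1) − (k + 1)·f(k) = 1.
From deg A=1, deg B=1, deg C=0: d=-1.
Bound -1 < 0, so the key equation has no polynomial solution.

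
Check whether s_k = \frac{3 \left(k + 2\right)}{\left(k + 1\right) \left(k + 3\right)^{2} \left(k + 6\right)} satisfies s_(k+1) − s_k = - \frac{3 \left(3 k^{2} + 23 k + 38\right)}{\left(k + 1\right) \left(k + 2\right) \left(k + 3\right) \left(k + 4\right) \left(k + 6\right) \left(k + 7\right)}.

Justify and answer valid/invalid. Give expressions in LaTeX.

s_(k+1) = 3*(k + 3)/((k + 2)*(k + 4)**2*(k + 7))
s_(k+1) − s_k = 3*((k + 1)*(k + 3)**3*(k + 6) - (k + 2)**2*(k + 4)**2*(k + 7))/((k + 1)*(k + 2)*(k + 3)**2*(k + 4)**2*(k + 6)*(k + 7))
(s_(k+1) − s_k) − t_k = 3*(4*k**3 + 45*k**2 + 157*k + 170)/(k**8 + 30*k**7 + 380*k**6 + 2650*k**5 + 11103*k**4 + 28520*k**3 + 43620*k**2 + 36000*k + 12096)

Invalid: residual \frac{3 \left(4 k^{3} + 45 k^{2} + 157 k + 170\right)}{k^{8} + 30 k^{7} + 380 k^{6} + 2650 k^{5} + 11103 k^{4} + 28520 k^{3} + 43620 k^{2} + 36000 k + 12096} ≠ 0.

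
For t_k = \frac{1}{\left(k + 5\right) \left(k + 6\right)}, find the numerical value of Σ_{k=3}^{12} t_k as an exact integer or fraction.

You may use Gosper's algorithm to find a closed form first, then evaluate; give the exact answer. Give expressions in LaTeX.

Σ = 5/72

Ratio r(k) = (k + 5)/(k + 7).
Factor: A=k + 5; B=k + 7; C=1.
Key eq: (k + 5)·f(k+1) = (k + 6)·f(k) + (1).
deg f ≤ 1 (via 1,1,0).
Solve for f: f(k) = k/5 (degree 1 ≤ 1).
R(k) = B(k−1)·f(k)/C(k) = k*(k + 6)/5; s_k = R·t_k = k/(5*(k + 5)).
Check: Δs_k = 1/(k**2 + 11*k + 30). ✓
Σ_(k=3)^(12) t_k = s_(13) − s_(3) = 13/90 − (3/40) = 5/72.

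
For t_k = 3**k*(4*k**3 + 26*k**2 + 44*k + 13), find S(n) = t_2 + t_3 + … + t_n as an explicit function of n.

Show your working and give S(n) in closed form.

Step 1: r(k) = 3*(4*k**3 + 38*k**2 + 108*k + 87)/(4*k**3 + 26*k**2 + 44*k + 13).
Gosper form: A/B · C(k+1)/C(k) with A=3, B=1, C=k**3 + 13*k**2/2 + 11*k + 13/4.
Key eq: (3)·f(k+1) = (1)·f(k) + (k**3 + 13*k**2/2 + 11*k + 13/4).
Bound: deg f ≤ 3.
A polynomial solution: f(k) = (2*k**3 + 4*k**2 + k - 4)/4.
Get s_k = R·t_k = 3**k*(2*k**3 + 4*k**2 + k - 4) with R(k) = B(k−1)f(k)/C(k) = (2*k**3 + 4*k**2 + k - 4)/(4*k**3 + 26*k**2 + 44*k + 13).
Verify: 3**k*(4*k**3 + 26*k**2 + 44*k + 13) matches t_k.
s_(n+1) = 3**(n + 1)*(2*n**3 + 10*n**2 + 15*n + 3) and s_(2) = 270, so S(n) = 6*3**n*n**3 + 30*3**n*n**2 + 45*3**n*n + 9*3**n - 270.

S(n) = 6*3**n*n**3 + 30*3**n*n**2 + 45*3**n*n + 9*3**n - 270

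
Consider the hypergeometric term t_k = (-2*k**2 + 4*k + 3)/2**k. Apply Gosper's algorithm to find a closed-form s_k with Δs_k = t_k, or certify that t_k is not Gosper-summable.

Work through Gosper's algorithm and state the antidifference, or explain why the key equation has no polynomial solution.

s_k = 2*(2*k**2 - 1)/2**k

The ratio is (2*k**2 - 5)/(2*(2*k**2 - 4*k - 3)).
Factor: A=1/2; B=1; C=k**2 - 2*k - 3/2.
Set up (1/2)·f(k+1) − (1)·f(k) − (k**2 - 2*k - 3/2) = 0.
d = 2 from the (0,0,2) case.
Solving with deg f ≤ 2: f(k) = 1 - 2*k**2.
Get s_k = R·t_k = 2*(2*k**2 - 1)/2**k with R(k) = B(k−1)f(k)/C(k) = -2*(2*k**2 - 1)/(2*k**2 - 4*k - 3).
s_(k+1) − s_k = (-2*k**2 + 4*k + 3)/2**k = t_k.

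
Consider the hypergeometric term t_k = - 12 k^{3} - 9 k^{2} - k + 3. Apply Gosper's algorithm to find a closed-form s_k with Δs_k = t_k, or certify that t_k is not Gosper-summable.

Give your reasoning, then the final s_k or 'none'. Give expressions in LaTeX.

Ratio r(k) = (12*k**3 + 45*k**2 + 55*k + 19)/(12*k**3 + 9*k**2 + k - 3).
Gosper form: A/B · C(k+1)/C(k) with A=1, B=1, C=k**3 + 3*k**2/4 + k/12 - 1/4.
Solve (1)·f(k+1) − (1)·f(k) = k**3 + 3*k**2/4 + k/12 - 1/4.
deg f ≤ 4 (via 0,0,3).
Match coefficients ⇒ f(k) = k*(3*k**3 - 3*k**2 - k - 2)/12.
So s_k = (B(k−1)f/C)·t_k = (k*(3*k**3 - 3*k**2 - k - 2)/(12*k**3 + 9*k**2 + k - 3))·t_k = k*(-3*k**3 + 3*k**2 + k + 2).
s_(k+1) − s_k = -12*k**3 - 9*k**2 - k + 3 = t_k.

s_k = k \left(- 3 k^{3} + 3 k^{2} + k + 2\right)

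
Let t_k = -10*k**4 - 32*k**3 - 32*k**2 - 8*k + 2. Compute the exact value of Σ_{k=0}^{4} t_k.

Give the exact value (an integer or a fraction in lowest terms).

Σ = -7770

Step 1: r(k) = (5*k**4 + 36*k**3 + 94*k**2 + 104*k + 40)/(5*k**4 + 16*k**3 + 16*k**2 + 4*k - 1).
A = 1, B = 1, C = k**4 + 16*k**3/5 + 16*k**2/5 + 4*k/5 - 1/5.
Set up (1)·f(k+1) − (1)·f(k) − (k**4 + 16*k**3/5 + 16*k**2/5 + 4*k/5 - 1/5) = 0.
From deg A=0, deg B=0, deg C=4: d=5.
Solving with deg f ≤ 5: f(k) = k*(k + 1)*(2*k**3 + k**2 - 3*k - 1)/10.
Then R = B(k−1)f/C = k*(2*k**3 + k**2 - 3*k - 1)/(2*(k + 1)*(5*k**2 + 6*k - 1)), so s_k = R(k)·t_k = k*(-2*k**4 - 3*k**3 + 2*k**2 + 4*k + 1).
Δs = -10*k**4 - 32*k**3 - 32*k**2 - 8*k + 2, as required.
Evaluate s at k=5 and k=0: -7770 and 0; difference -7770.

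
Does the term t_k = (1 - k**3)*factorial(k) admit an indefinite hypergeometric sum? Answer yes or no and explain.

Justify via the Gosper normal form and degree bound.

Compute t_(k+1)/t_k: get (k + 1)*((k + 1)**3 - 1)/(k**3 - 1).
So A=k + 1 and B=1, with C=k**3 - 1.
Set up (k + 1)·f(k+1) − (1)·f(k) − (k**3 - 1) = 0.
d = 2 from the (1,0,3) case.
Coefficient equations give f(k) = k**2 - 2*k - 1.
Then R = B(k−1)f/C = (k**2 - 2*k - 1)/((k - 1)*(k**2 + k + 1)), so s_k = R(k)·t_k = (-k**2 + 2*k + 1)*factorial(k).
s_(k+1) − s_k = (1 - k**3)*factorial(k) = t_k.

Yes. s_k = (-k**2 + 2*k + 1)*factorial(k).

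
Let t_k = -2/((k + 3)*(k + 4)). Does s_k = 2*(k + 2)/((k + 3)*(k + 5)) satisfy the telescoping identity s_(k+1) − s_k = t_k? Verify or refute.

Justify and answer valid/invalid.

Invalid: residual 6*(2*k + 9)/(k**4 + 18*k**3 + 119*k**2 + 342*k + 360) ≠ 0.

s_(k+1) = 2*(k + 3)/((k + 4)*(k + 6))
s_(k+1) − s_k = 2*(-k**2 - 5*k - 3)/(k**4 + 18*k**3 + 119*k**2 + 342*k + 360)
(s_(k+1) − s_k) − t_k = 6*(2*k + 9)/(k**4 + 18*k**3 + 119*k**2 + 342*k + 360)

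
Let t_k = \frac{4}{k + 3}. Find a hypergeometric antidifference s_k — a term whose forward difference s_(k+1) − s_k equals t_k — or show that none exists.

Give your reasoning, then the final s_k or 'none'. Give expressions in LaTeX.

Ratio r(k) = (k + 3)/(k + 4).
Gosper form: A/B · C(k+1)/C(k) with A=k + 3, B=k + 4, C=1.
Key eq: (k + 3)·f(k+1) = (k + 3)·f(k) + (1).
Bound: deg f ≤ 0.
Put f(k) = c0: A·f(k+1) − B(k−1)·f(k) − C = -1; need -1 = 0 — inconsistent ⇒ no f, not summable.

no hypergeometric antidifference exists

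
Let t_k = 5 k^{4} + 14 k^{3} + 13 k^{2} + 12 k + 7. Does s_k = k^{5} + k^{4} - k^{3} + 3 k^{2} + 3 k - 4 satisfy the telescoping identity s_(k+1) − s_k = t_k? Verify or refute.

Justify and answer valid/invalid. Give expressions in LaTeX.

s_(k+1) = k**5 + 6*k**4 + 13*k**3 + 16*k**2 + 15*k + 3
s_(k+1) − s_k = 5*k**4 + 14*k**3 + 13*k**2 + 12*k + 7
(s_(k+1) − s_k) − t_k = 0

valid; difference matches t_k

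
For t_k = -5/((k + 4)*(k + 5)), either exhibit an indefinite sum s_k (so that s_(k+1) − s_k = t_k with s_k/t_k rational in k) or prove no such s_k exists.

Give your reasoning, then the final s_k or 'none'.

s_k = -5*k/(4*k + 16)

Ratio r(k) = (k + 4)/(k + 6).
So A=k + 4 and B=k + 6, with C=1.
Need (k + 4)·f(k+1) − (k + 5)·f(k) = 1.
Degrees (1,1,0) ⇒ d ≤ 1.
A polynomial solution: f(k) = k/4.
Get s_k = R·t_k = -5*k/(4*k + 16) with R(k) = B(k−1)f(k)/C(k) = k*(k + 5)/4.
Δs = -5/(k**2 + 9*k + 20), as required.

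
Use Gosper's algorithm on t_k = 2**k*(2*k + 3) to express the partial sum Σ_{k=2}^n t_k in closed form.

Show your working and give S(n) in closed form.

S(n) = 4*2**n*n + 2*2**n - 12

Step 1: r(k) = 2*(2*k + 5)/(2*k + 3).
Gosper form: A/B · C(k+1)/C(k) with A=2, B=1, C=k + 3/2.
Solve (2)·f(k+1) − (1)·f(k) = k + 3/2.
Degrees (0,0,1) ⇒ d ≤ 1.
A polynomial solution: f(k) = (2*k - 1)/2.
Certificate R = B(k−1)f/C = (2*k - 1)/(2*k + 3) gives s_k = 2**k*(2*k - 1).
s_(k+1) − s_k = 2**k*(2*k + 3) = t_k.
Evaluate: s_(n+1) = 2**(n + 1)*(2*n + 1); subtract s_(2) = 12 ⇒ S(n) = 4*2**n*n + 2*2**n - 12.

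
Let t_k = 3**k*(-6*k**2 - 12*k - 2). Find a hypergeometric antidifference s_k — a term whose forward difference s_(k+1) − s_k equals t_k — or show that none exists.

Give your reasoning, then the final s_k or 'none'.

The ratio is 3*(3*k**2 + 12*k + 10)/(3*k**2 + 6*k + 1).
Gosper form: A/B · C(k+1)/C(k) with A=3, B=1, C=k**2 + 2*k + 1/3.
f must satisfy (3)·f(k+1) − (1)·f(k) = k**2 + 2*k + 1/3.
Degrees (0,0,2) ⇒ d ≤ 2.
Match coefficients ⇒ f(k) = (3*k**2 - 3*k + 1)/6.
Then R = B(k−1)f/C = (3*k**2 - 3*k + 1)/(2*(3*k**2 + 6*k + 1)), so s_k = R(k)·t_k = 3**k*(-3*k**2 + 3*k - 1).
Verify: 3**k*(-6*k**2 - 12*k - 2) matches t_k.

s_k = 3**k*(-3*k**2 + 3*k - 1)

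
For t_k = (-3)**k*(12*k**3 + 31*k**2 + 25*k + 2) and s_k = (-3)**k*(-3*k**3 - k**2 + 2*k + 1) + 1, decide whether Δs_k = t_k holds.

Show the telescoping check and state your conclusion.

valid; difference matches t_k

s_(k+1) = (-3)**(k + 1)*(2*k - 3*(k + 1)**3 - (k + 1)**2 + 3) + 1
s_(k+1) − s_k = (-3)**k*(12*k**3 + 31*k**2 + 25*k + 2)
(s_(k+1) − s_k) − t_k = 0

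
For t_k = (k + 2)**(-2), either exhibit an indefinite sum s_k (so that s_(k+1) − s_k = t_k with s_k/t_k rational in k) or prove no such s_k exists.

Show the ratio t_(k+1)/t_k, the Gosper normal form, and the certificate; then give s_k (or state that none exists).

no hypergeometric antidifference exists

Compute t_(k+1)/t_k: get (k + 2)**2/(k + 3)**2.
So A=k**2 + 4*k + 4 and B=k**2 + 6*k + 9, with C=1.
Set up (k**2 + 4*k + 4)·f(k+1) − (k**2 + 4*k + 4)·f(k) − (1) = 0.
From deg A=2, deg B=2, deg C=0: d=0.
Generic f = c0 gives residual -1; -1 = 0 cannot hold, so t_k is not Gosper-summable.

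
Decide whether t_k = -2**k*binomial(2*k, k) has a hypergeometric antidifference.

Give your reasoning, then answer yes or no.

Compute t_(k+1)/t_k: get 4*(2*k + 1)/(k + 1).
So A=8*k + 4 and B=k + 1, with C=1.
f must satisfy (8*k + 4)·f(k+1) − (k)·f(k) = 1.
d = -1 from the (1,1,0) case.
Bound -1 < 0, so the key equation has no polynomial solution.

No — t_k has no hypergeometric antidifference.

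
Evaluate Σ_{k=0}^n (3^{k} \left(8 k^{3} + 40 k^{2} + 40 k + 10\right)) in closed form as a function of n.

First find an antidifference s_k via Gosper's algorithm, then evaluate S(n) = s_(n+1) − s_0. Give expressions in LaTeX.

The ratio is 3*(4*k**3 + 32*k**2 + 72*k + 49)/(4*k**3 + 20*k**2 + 20*k + 5).
A = 3, B = 1, C = k**3 + 5*k**2 + 5*k + 5/4.
Solve (3)·f(k+1) − (1)·f(k) = k**3 + 5*k**2 + 5*k + 5/4.
From deg A=0, deg B=0, deg C=3: d=3.
Solve for f: f(k) = (2*k**3 + k**2 - 2*k + 1)/4 (degree 3 ≤ 3).
Then R = B(k−1)f/C = (2*k**3 + k**2 - 2*k + 1)/(4*k**3 + 20*k**2 + 20*k + 5), so s_k = R(k)·t_k = 2*3**k*(2*k**3 + k**2 - 2*k + 1).
Check: Δs_k = 3**k*(8*k**3 + 40*k**2 + 40*k + 10). ✓
Evaluate: s_(n+1) = 3**(n + 1)*(4*n**3 + 14*n**2 + 12*n + 4); subtract s_(0) = 2 ⇒ S(n) = 12*3**n*n**3 + 42*3**n*n**2 + 36*3**n*n + 12*3**n - 2.

S(n) = 12 \cdot 3^{n} n^{3} + 42 \cdot 3^{n} n^{2} + 36 \cdot 3^{n} n + 12 \cdot 3^{n} - 2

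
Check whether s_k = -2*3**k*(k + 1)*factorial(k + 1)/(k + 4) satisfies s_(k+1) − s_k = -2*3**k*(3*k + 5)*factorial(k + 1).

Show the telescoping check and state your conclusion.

Invalid: residual 6*3**k*(3*k**2 + 17*k + 19)*factorial(k + 1)/((k + 4)*(k + 5)) ≠ 0.

s_(k+1) = -6*3**k*(k + 2)*factorial(k + 2)/(k + 5)
s_(k+1) − s_k = -2*3**k*(3*k**3 + 23*k**2 + 54*k + 43)*factorial(k + 1)/((k + 4)*(k + 5))
(s_(k+1) − s_k) − t_k = 6*3**k*(3*k**2 + 17*k + 19)*factorial(k + 1)/((k + 4)*(k + 5))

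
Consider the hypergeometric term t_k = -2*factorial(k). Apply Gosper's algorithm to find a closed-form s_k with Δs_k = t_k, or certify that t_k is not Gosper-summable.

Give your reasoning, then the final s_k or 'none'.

t_(k+1)/t_k = k + 1.
Normal form (A,B,C) = (k + 1, 1, 1).
f must satisfy (k + 1)·f(k+1) − (1)·f(k) = 1.
Degrees (1,0,0) ⇒ d ≤ -1.
Negative degree bound (-1): no f exists, t_k not Gosper-summable.

no hypergeometric antidifference exists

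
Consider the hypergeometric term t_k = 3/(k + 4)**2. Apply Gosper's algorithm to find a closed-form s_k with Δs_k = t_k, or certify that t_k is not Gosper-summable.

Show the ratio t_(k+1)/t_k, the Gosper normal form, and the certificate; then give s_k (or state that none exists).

none — t_k is not Gosper-summable

t_(k+1)/t_k = (k + 4)**2/(k + 5)**2.
Gosper form: A/B · C(k+1)/C(k) with A=k**2 + 8*k + 16, B=k**2 + 10*k + 25, C=1.
Key eq: (k**2 + 8*k + 16)·f(k+1) = (k**2 + 8*k + 16)·f(k) + (1).
deg f ≤ 0 (via 2,2,0).
f = c0 ⇒ A·f(k+1) − B(k−1)·f(k) − C = -1. The system {-1 = 0} is inconsistent; no antidifference.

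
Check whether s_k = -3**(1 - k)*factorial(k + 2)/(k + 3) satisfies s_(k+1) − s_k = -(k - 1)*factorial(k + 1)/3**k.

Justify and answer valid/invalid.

Invalid: residual (k**2 + 2*k - 6)*factorial(k + 1)/(3**k*(k + 3)*(k + 4)) ≠ 0.

s_(k+1) = -factorial(k + 3)/(3**k*(k + 4))
s_(k+1) − s_k = -(k**2 + 3*k - 3)*factorial(k + 2)/(3**k*(k + 3)*(k + 4))
(s_(k+1) − s_k) − t_k = (k**2 + 2*k - 6)*factorial(k + 1)/(3**k*(k + 3)*(k + 4))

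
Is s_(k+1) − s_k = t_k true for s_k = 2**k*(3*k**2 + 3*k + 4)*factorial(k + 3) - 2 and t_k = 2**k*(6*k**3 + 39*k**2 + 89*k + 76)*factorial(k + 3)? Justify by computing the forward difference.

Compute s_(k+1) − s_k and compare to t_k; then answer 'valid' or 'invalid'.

s_(k+1) = 2**(k + 1)*(3*k + 3*(k + 1)**2 + 7)*factorial(k + 4) - 2
s_(k+1) − s_k = 2**k*(6*k**3 + 39*k**2 + 89*k + 76)*factorial(k + 3)
(s_(k+1) − s_k) − t_k = 0

valid (s_(k+1) − s_k reduces to t_k)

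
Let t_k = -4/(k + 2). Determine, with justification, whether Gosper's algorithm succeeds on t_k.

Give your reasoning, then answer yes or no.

No — t_k has no hypergeometric antidifference.

t_(k+1)/t_k = (k + 2)/(k + 3).
Take A(k)=k + 2, B(k)=k + 3, C(k)=1.
Need (k + 2)·f(k+1) − (k + 2)·f(k) = 1.
deg f ≤ 0 (via 1,1,0).
f = c0 ⇒ A·f(k+1) − B(k−1)·f(k) − C = -1. The system {-1 = 0} is inconsistent; no antidifference.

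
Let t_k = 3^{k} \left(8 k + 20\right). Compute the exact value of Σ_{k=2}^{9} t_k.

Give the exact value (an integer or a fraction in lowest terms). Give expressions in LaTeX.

Ratio r(k) = 3*(2*k + 7)/(2*k + 5).
So A=3 and B=1, with C=k + 5/2.
Solve (3)·f(k+1) − (1)·f(k) = k + 5/2.
d = 1 from the (0,0,1) case.
A polynomial solution: f(k) = (k + 1)/2.
So s_k = (B(k−1)f/C)·t_k = ((k + 1)/(2*k + 5))·t_k = 4*3**k*(k + 1).
Verify: 3**k*(8*k + 20) matches t_k.
Σ_(k=2)^(9) t_k = s_(10) − s_(2) = 2598156 − (108) = 2598048.

Σ = 2598048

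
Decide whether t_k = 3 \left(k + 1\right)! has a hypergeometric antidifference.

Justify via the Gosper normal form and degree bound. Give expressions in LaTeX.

Step 1: r(k) = k + 2.
A = k + 2, B = 1, C = 1.
Key eq: (k + 2)·f(k+1) = (1)·f(k) + (1).
Degrees (1,0,0) ⇒ d ≤ -1.
Bound -1 < 0, so the key equation has no polynomial solution.

No. Not Gosper-summable.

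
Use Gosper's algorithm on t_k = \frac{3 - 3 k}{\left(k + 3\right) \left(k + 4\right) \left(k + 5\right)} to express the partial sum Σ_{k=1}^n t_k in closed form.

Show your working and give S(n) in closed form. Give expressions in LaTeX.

S(n) = \frac{3 n \left(1 - n\right)}{10 \left(n^{2} + 9 n + 20\right)}

The ratio is k*(k + 3)/((k - 1)*(k + 6)).
A = k + 3, B = k + 6, C = k - 1.
f must satisfy (k + 3)·f(k+1) − (k + 5)·f(k) = k - 1.
d = 2 from the (1,1,1) case.
Coefficient equations give f(k) = k*(k - 5)/12.
So s_k = (B(k−1)f/C)·t_k = (k*(k - 5)*(k + 5)/(12*(k - 1)))·t_k = -k*(k - 5)/(4*(k + 3)*(k + 4)).
Verify: 3*(1 - k)/(k**3 + 12*k**2 + 47*k + 60) matches t_k.
Telescope: S(n) = s_(n+1) − s_(1) = (-n**2 + 3*n + 4)/(4*(n**2 + 9*n + 20)) − (1/20) = 3*n*(1 - n)/(10*(n**2 + 9*n + 20)).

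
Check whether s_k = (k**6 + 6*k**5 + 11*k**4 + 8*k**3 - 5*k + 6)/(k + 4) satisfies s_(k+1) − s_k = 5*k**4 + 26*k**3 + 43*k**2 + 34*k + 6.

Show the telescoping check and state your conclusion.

Invalid: residual 2*(-4*k**5 - 42*k**4 - 144*k**3 - 204*k**2 - 146*k - 21)/(k**2 + 9*k + 20) ≠ 0.

s_(k+1) = (k**6 + 12*k**5 + 56*k**4 + 132*k**3 + 165*k**2 + 99*k + 27)/(k + 5)
s_(k+1) − s_k = (5*k**6 + 63*k**5 + 293*k**4 + 653*k**3 + 764*k**2 + 442*k + 78)/(k**2 + 9*k + 20)
(s_(k+1) − s_k) − t_k = 2*(-4*k**5 - 42*k**4 - 144*k**3 - 204*k**2 - 146*k - 21)/(k**2 + 9*k + 20)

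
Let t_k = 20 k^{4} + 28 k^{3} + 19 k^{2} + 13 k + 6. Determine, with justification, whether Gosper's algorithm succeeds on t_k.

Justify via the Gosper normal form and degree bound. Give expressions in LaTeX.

Compute t_(k+1)/t_k: get (20*k**4 + 108*k**3 + 223*k**2 + 215*k + 86)/(20*k**4 + 28*k**3 + 19*k**2 + 13*k + 6).
Gosper form: A/B · C(k+1)/C(k) with A=1, B=1, C=k**4 + 7*k**3/5 + 19*k**2/20 + 13*k/20 + 3/10.
Set up (1)·f(k+1) − (1)·f(k) − (k**4 + 7*k**3/5 + 19*k**2/20 + 13*k/20 + 3/10) = 0.
From deg A=0, deg B=0, deg C=4: d=5.
Solving with deg f ≤ 5: f(k) = k*(4*k**4 - 3*k**3 - k**2 + 4*k + 2)/20.
Certificate R = B(k−1)f/C = k*(4*k**4 - 3*k**3 - k**2 + 4*k + 2)/(20*k**4 + 28*k**3 + 19*k**2 + 13*k + 6) gives s_k = k*(4*k**4 - 3*k**3 - k**2 + 4*k + 2).
Check: Δs_k = 20*k**4 + 28*k**3 + 19*k**2 + 13*k + 6. ✓

Yes. s_k = k \left(4 k^{4} - 3 k^{3} - k^{2} + 4 k + 2\right).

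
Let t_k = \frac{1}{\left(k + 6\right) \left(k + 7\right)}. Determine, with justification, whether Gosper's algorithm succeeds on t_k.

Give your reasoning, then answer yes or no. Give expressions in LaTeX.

The ratio is (k + 6)/(k + 8).
Gosper form: A/B · C(k+1)/C(k) with A=k + 6, B=k + 8, C=1.
Need (k + 6)·f(k+1) − (k + 7)·f(k) = 1.
d = 1 from the (1,1,0) case.
A polynomial solution: f(k) = k/6.
R(k) = B(k−1)·f(k)/C(k) = k*(k + 7)/6; s_k = R·t_k = k/(6*(k + 6)).
s_(k+1) − s_k = 1/(k**2 + 13*k + 42) = t_k.

Yes. s_k = \frac{k}{6 \left(k + 6\right)}.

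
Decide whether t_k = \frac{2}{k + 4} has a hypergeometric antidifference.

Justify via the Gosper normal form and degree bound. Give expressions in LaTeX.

Compute t_(k+1)/t_k: get (k + 4)/(k + 5).
A = k + 4, B = k + 5, C = 1.
Set up (k + 4)·f(k+1) − (k + 4)·f(k) − (1) = 0.
deg f ≤ 0 (via 1,1,0).
f = c0 ⇒ A·f(k+1) − B(k−1)·f(k) − C = -1. The system {-1 = 0} is inconsistent; no antidifference.

No — key equation has no polynomial f.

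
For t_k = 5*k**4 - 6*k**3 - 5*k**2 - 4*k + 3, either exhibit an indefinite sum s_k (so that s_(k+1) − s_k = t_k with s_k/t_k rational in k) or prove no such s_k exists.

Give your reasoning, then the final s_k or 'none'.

Compute t_(k+1)/t_k: get (5*k**4 + 14*k**3 + 7*k**2 - 12*k - 7)/(5*k**4 - 6*k**3 - 5*k**2 - 4*k + 3).
Factor: A=1; B=1; C=k**4 - 6*k**3/5 - k**2 - 4*k/5 + 3/5.
Need (1)·f(k+1) − (1)·f(k) = k**4 - 6*k**3/5 - k**2 - 4*k/5 + 3/5.
Bound: deg f ≤ 5.
Coefficient equations give f(k) = k*(k**4 - 4*k**3 + 3*k**2 - k + 4)/5.
So s_k = (B(k−1)f/C)·t_k = (k*(k**4 - 4*k**3 + 3*k**2 - k + 4)/(5*k**4 - 6*k**3 - 5*k**2 - 4*k + 3))·t_k = k*(k**4 - 4*k**3 + 3*k**2 - k + 4).
Δs = 5*k**4 - 6*k**3 - 5*k**2 - 4*k + 3, as required.

s_k = k*(k**4 - 4*k**3 + 3*k**2 - k + 4)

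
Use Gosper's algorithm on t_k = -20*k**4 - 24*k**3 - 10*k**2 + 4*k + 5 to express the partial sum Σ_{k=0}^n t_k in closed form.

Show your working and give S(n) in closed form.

Ratio r(k) = (20*k**4 + 104*k**3 + 202*k**2 + 168*k + 45)/(20*k**4 + 24*k**3 + 10*k**2 - 4*k - 5).
Gosper form: A/B · C(k+1)/C(k) with A=1, B=1, C=k**4 + 6*k**3/5 + k**2/2 - k/5 - 1/4.
f must satisfy (1)·f(k+1) − (1)·f(k) = k**4 + 6*k**3/5 + k**2/2 - k/5 - 1/4.
Bound: deg f ≤ 5.
A polynomial solution: f(k) = k*(4*k**4 - 4*k**3 - 2*k**2 - k - 2)/20.
Get s_k = R·t_k = k*(-4*k**4 + 4*k**3 + 2*k**2 + k + 2) with R(k) = B(k−1)f(k)/C(k) = k*(4*k**4 - 4*k**3 - 2*k**2 - k - 2)/(20*k**4 + 24*k**3 + 10*k**2 - 4*k - 5).
s_(k+1) − s_k = -20*k**4 - 24*k**3 - 10*k**2 + 4*k + 5 = t_k.
s_(n+1) = -4*n**5 - 16*n**4 - 22*n**3 - 9*n**2 + 6*n + 5 and s_(0) = 0, so S(n) = -4*n**5 - 16*n**4 - 22*n**3 - 9*n**2 + 6*n + 5.

S(n) = -4*n**5 - 16*n**4 - 22*n**3 - 9*n**2 + 6*n + 5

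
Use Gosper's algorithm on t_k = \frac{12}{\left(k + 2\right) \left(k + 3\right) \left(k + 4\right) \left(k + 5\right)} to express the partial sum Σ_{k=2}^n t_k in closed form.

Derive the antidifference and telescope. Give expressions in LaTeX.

Ratio r(k) = (k + 2)/(k + 6).
Normal form (A,B,C) = (k + 2, k + 6, 1).
Key eq: (k + 2)·f(k+1) = (k + 5)·f(k) + (1).
From deg A=1, deg B=1, deg C=0: d=3.
Match coefficients ⇒ f(k) = k*(k**2 + 9*k + 26)/72.
R(k) = B(k−1)·f(k)/C(k) = k*(k + 5)*(k**2 + 9*k + 26)/72; s_k = R·t_k = k*(k**2 + 9*k + 26)/(6*(k + 2)*(k + 3)*(k + 4)).
s_(k+1) − s_k = 12/(k**4 + 14*k**3 + 71*k**2 + 154*k + 120) = t_k.
Evaluate: s_(n+1) = (n**3 + 12*n**2 + 47*n + 36)/(6*(n**3 + 12*n**2 + 47*n + 60)); subtract s_(2) = 2/15 ⇒ S(n) = (n**3 + 12*n**2 + 47*n - 60)/(30*(n**3 + 12*n**2 + 47*n + 60)).

S(n) = \frac{n^{3} + 12 n^{2} + 47 n - 60}{30 \left(n^{3} + 12 n^{2} + 47 n + 60\right)}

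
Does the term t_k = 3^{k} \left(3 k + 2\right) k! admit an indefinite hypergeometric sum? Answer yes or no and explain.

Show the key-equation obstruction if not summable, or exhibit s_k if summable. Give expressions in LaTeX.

Step 1: r(k) = 3*(k + 1)*(3*k + 5)/(3*k + 2).
Factor: A=3*k + 3; B=1; C=k + 2/3.
Set up (3*k + 3)·f(k+1) − (1)·f(k) − (k + 2/3) = 0.
d = 0 from the (1,0,1) case.
Coefficient equations give f(k) = 1/3.
Then R = B(k−1)f/C = 1/(3*k + 2), so s_k = R(k)·t_k = 3**k*factorial(k).
Verify: 3**k*(3*k + 2)*factorial(k) matches t_k.

Yes. s_k = 3^{k} k!.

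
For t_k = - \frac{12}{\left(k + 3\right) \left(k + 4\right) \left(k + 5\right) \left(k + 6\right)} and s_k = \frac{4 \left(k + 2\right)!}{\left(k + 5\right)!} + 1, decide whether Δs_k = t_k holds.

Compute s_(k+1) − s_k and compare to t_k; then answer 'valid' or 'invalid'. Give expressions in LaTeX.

valid (s_(k+1) − s_k reduces to t_k)

s_(k+1) = 4*factorial(k + 3)/factorial(k + 6) + 1
s_(k+1) − s_k = -12/((k + 3)*(k + 4)*(k + 5)*(k + 6))
(s_(k+1) − s_k) − t_k = 0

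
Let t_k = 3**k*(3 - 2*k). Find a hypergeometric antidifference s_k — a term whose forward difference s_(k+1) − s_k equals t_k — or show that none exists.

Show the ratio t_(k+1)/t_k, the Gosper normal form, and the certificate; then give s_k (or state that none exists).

s_k = 3**k*(3 - k)

Compute t_(k+1)/t_k: get 3*(2*k - 1)/(2*k - 3).
Take A(k)=3, B(k)=1, C(k)=k - 3/2.
Need (3)·f(k+1) − (1)·f(k) = k - 3/2.
Bound: deg f ≤ 1.
A polynomial solution: f(k) = (k - 3)/2.
Certificate R = B(k−1)f/C = (k - 3)/(2*k - 3) gives s_k = 3**k*(3 - k).
Check: Δs_k = 3**k*(3 - 2*k). ✓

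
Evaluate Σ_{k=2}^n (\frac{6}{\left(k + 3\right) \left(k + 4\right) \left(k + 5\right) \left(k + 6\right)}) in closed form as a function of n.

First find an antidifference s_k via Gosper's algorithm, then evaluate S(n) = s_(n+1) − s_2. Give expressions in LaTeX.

S(n) = \frac{n^{3} + 15 n^{2} + 74 n - 90}{105 \left(n^{3} + 15 n^{2} + 74 n + 120\right)}

Ratio r(k) = (k + 3)/(k + 7).
Take A(k)=k + 3, B(k)=k + 7, C(k)=1.
Solve (k + 3)·f(k+1) − (k + 6)·f(k) = 1.
From deg A=1, deg B=1, deg C=0: d=3.
Match coefficients ⇒ f(k) = k*(k**2 + 12*k + 47)/180.
Then R = B(k−1)f/C = k*(k + 6)*(k**2 + 12*k + 47)/180, so s_k = R(k)·t_k = k*(k**2 + 12*k + 47)/(30*(k + 3)*(k + 4)*(k + 5)).
Check: Δs_k = 6/(k**4 + 18*k**3 + 119*k**2 + 342*k + 360). ✓
Σ_(k=2)^n t_k = s_(n+1) − s_(2) = ((n**3 + 15*n**2 + 74*n + 60)/(30*(n**3 + 15*n**2 + 74*n + 120))) − (1/42), i.e. (n**3 + 15*n**2 + 74*n - 90)/(105*(n**3 + 15*n**2 + 74*n + 120)).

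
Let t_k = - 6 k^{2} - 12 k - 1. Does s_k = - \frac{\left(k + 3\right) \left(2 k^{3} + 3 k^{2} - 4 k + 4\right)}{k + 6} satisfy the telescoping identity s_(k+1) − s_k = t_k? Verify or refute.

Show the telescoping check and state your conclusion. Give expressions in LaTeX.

s_(k+1) = -(k + 4)*(-4*k + 2*(k + 1)**3 + 3*(k + 1)**2)/(k + 7)
s_(k+1) − s_k = 2*(-3*k**4 - 39*k**3 - 137*k**2 - 143*k - 18)/(k**2 + 13*k + 42)
(s_(k+1) − s_k) − t_k = 3*(4*k**3 + 45*k**2 + 77*k + 2)/(k**2 + 13*k + 42)

Invalid: residual \frac{3 \left(4 k^{3} + 45 k^{2} + 77 k + 2\right)}{k^{2} + 13 k + 42} ≠ 0.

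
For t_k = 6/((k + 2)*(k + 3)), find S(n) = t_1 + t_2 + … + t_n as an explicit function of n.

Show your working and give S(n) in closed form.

Ratio r(k) = (k + 2)/(k + 4).
So A=k + 2 and B=k + 4, with C=1.
Set up (k + 2)·f(k+1) − (k + 3)·f(k) − (1) = 0.
d = 1 from the (1,1,0) case.
Solving with deg f ≤ 1: f(k) = k/2.
Get s_k = R·t_k = 3*k/(k + 2) with R(k) = B(k−1)f(k)/C(k) = k*(k + 3)/2.
s_(k+1) − s_k = 6/(k**2 + 5*k + 6) = t_k.
Telescope: S(n) = s_(n+1) − s_(1) = 3*(n + 1)/(n + 3) − (1) = 2*n/(n + 3).

S(n) = 2*n/(n + 3)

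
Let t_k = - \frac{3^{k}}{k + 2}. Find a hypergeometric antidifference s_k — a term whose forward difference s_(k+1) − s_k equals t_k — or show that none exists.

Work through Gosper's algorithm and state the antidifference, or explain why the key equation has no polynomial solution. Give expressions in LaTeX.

none (Gosper's algorithm certifies no s_k)

r(k) = 3*(k + 2)/(k + 3) after simplifying.
A = 3*k + 6, B = k + 3, C = 1.
Key eq: (3*k + 6)·f(k+1) = (k + 2)·f(k) + (1).
From deg A=1, deg B=1, deg C=0: d=-1.
d = -1 < 0 ⇒ no nonzero polynomial f; not summable.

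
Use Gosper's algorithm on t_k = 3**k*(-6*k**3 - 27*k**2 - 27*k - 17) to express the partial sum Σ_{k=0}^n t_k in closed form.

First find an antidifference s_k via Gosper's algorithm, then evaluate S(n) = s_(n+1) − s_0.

r(k) = 3*(6*k**3 + 45*k**2 + 99*k + 77)/(6*k**3 + 27*k**2 + 27*k + 17) after simplifying.
Gosper form: A/B · C(k+1)/C(k) with A=3, B=1, C=k**3 + 9*k**2/2 + 9*k/2 + 17/6.
Key eq: (3)·f(k+1) = (1)·f(k) + (k**3 + 9*k**2/2 + 9*k/2 + 17/6).
Degrees (0,0,3) ⇒ d ≤ 3.
Solve for f: f(k) = (3*k**3 + 4)/6 (degree 3 ≤ 3).
Then R = B(k−1)f/C = (3*k**3 + 4)/(6*k**3 + 27*k**2 + 27*k + 17), so s_k = R(k)·t_k = 3**k*(-3*k**3 - 4).
Δs = 3**k*(3*k**3 - 9*(k + 1)**3 - 8), as required.
Evaluate: s_(n+1) = 3**(n + 1)*(-3*n**3 - 9*n**2 - 9*n - 7); subtract s_(0) = -4 ⇒ S(n) = -9*3**n*n**3 - 27*3**n*n**2 - 27*3**n*n - 21*3**n + 4.

S(n) = -9*3**n*n**3 - 27*3**n*n**2 - 27*3**n*n - 21*3**n + 4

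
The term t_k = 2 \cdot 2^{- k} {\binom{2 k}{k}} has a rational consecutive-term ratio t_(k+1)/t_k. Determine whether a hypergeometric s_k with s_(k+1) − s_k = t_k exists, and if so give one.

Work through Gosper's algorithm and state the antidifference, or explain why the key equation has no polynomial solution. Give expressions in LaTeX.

Compute t_(k+1)/t_k: get (2*k + 1)/(k + 1).
Gosper form: A/B · C(k+1)/C(k) with A=2*k + 1, B=k + 1, C=1.
f must satisfy (2*k + 1)·f(k+1) − (k)·f(k) = 1.
d = -1 from the (1,1,0) case.
Negative degree bound (-1): no f exists, t_k not Gosper-summable.

none — t_k is not Gosper-summable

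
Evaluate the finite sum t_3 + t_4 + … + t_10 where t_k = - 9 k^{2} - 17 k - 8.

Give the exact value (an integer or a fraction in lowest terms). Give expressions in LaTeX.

Σ = -4368

The ratio is (9*k**2 + 35*k + 34)/(9*k**2 + 17*k + 8).
Take A(k)=1, B(k)=1, C(k)=k**2 + 17*k/9 + 8/9.
Set up (1)·f(k+1) − (1)·f(k) − (k**2 + 17*k/9 + 8/9) = 0.
From deg A=0, deg B=0, deg C=2: d=3.
Solve for f: f(k) = k*(k + 1)*(3*k + 1)/9 (degree 3 ≤ 3).
Get s_k = R·t_k = k*(-3*k**2 - 4*k - 1) with R(k) = B(k−1)f(k)/C(k) = k*(3*k + 1)/(9*k + 8).
Δs = -9*k**2 - 17*k - 8, as required.
Telescoping: Σ = s_(11) − s_(3) = -4488 − (-120) = -4368.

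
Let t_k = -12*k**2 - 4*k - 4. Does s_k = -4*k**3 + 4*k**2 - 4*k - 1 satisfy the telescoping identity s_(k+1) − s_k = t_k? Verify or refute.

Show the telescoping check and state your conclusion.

s_(k+1) = -4*k**3 - 8*k**2 - 8*k - 5
s_(k+1) − s_k = -12*k**2 - 4*k - 4
(s_(k+1) − s_k) − t_k = 0

valid; difference matches t_k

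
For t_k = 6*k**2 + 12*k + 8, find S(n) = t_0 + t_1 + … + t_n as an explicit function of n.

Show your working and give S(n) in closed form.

S(n) = 2*n**3 + 9*n**2 + 15*n + 8

t_(k+1)/t_k = (3*k**2 + 12*k + 13)/(3*k**2 + 6*k + 4).
Take A(k)=1, B(k)=1, C(k)=k**2 + 2*k + 4/3.
Set up (1)·f(k+1) − (1)·f(k) − (k**2 + 2*k + 4/3) = 0.
deg f ≤ 3 (via 0,0,2).
Solve for f: f(k) = k*(2*k**2 + 3*k + 3)/6 (degree 3 ≤ 3).
Certificate R = B(k−1)f/C = k*(2*k**2 + 3*k + 3)/(2*(3*k**2 + 6*k + 4)) gives s_k = k*(2*k**2 + 3*k + 3).
Check: Δs_k = 6*k**2 + 12*k + 8. ✓
Evaluate: s_(n+1) = 2*n**3 + 9*n**2 + 15*n + 8; subtract s_(0) = 0 ⇒ S(n) = 2*n**3 + 9*n**2 + 15*n + 8.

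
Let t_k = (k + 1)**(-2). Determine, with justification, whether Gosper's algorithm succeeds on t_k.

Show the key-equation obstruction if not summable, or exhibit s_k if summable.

No — key equation has no polynomial f.

r(k) = (k + 1)**2/(k + 2)**2 after simplifying.
Take A(k)=k**2 + 2*k + 1, B(k)=k**2 + 4*k + 4, C(k)=1.
f must satisfy (k**2 + 2*k + 1)·f(k+1) − (k**2 + 2*k + 1)·f(k) = 1.
Bound: deg f ≤ 0.
Generic f = c0 gives residual -1; -1 = 0 cannot hold, so t_k is not Gosper-summable.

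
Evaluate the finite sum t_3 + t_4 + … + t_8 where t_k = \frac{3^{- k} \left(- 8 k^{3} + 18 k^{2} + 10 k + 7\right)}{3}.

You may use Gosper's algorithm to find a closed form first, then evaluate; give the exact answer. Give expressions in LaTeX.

Σ = -49108/19683

The ratio is (8*k**3 + 6*k**2 - 22*k - 27)/(3*(8*k**3 - 18*k**2 - 10*k - 7)).
A = 1/3, B = 1, C = k**3 - 9*k**2/4 - 5*k/4 - 7/8.
Key eq: (1/3)·f(k+1) = (1)·f(k) + (k**3 - 9*k**2/4 - 5*k/4 - 7/8).
Degrees (0,0,3) ⇒ d ≤ 3.
Coefficient equations give f(k) = -3*(4*k**3 - 3*k**2 - 2*k - 4)/8.
Certificate R = B(k−1)f/C = -3*(4*k**3 - 3*k**2 - 2*k - 4)/(8*k**3 - 18*k**2 - 10*k - 7) gives s_k = (4*k**3 - 3*k**2 - 2*k - 4)/3**k.
Verify: (-8*k**3 + 18*k**2 + 10*k + 7)/(3*3**k) matches t_k.
Telescoping: Σ = s_(9) − s_(3) = 2651/19683 − (71/27) = -49108/19683.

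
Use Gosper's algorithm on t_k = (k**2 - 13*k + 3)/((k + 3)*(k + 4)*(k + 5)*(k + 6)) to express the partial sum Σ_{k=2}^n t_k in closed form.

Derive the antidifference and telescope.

S(n) = (-n**3 - 85*n**2 - 4*n + 90)/(70*(n**3 + 15*n**2 + 74*n + 120))

Step 1: r(k) = -(k + 3)*(13*k - (k + 1)**2 + 10)/((k + 7)*(k**2 - 13*k + 3)).
Take A(k)=k + 3, B(k)=k + 7, C(k)=k**2 - 13*k + 3.
Set up (k + 3)·f(k+1) − (k + 6)·f(k) − (k**2 - 13*k + 3) = 0.
From deg A=1, deg B=1, deg C=2: d=3.
Match coefficients ⇒ f(k) = -k*(k**2 + 72*k - 133)/60.
Get s_k = R·t_k = k*(-k**2 - 72*k + 133)/(60*(k + 3)*(k + 4)*(k + 5)) with R(k) = B(k−1)f(k)/C(k) = -k*(k + 6)*(k**2 + 72*k - 133)/(60*(k**2 - 13*k + 3)).
s_(k+1) − s_k = (k**2 - 13*k + 3)/(k**4 + 18*k**3 + 119*k**2 + 342*k + 360) = t_k.
Telescope: S(n) = s_(n+1) − s_(2) = (-n**3 - 75*n**2 - 14*n + 60)/(60*(n**3 + 15*n**2 + 74*n + 120)) − (-1/420) = (-n**3 - 85*n**2 - 4*n + 90)/(70*(n**3 + 15*n**2 + 74*n + 120)).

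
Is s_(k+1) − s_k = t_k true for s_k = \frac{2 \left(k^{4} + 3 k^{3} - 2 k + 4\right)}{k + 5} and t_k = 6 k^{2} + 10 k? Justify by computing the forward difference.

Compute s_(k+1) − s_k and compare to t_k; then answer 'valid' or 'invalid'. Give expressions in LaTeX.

s_(k+1) = 2*(-2*k + (k + 1)**4 + 3*(k + 1)**3 + 2)/(k + 6)
s_(k+1) − s_k = 2*(3*k**4 + 32*k**3 + 88*k**2 + 69*k + 6)/(k**2 + 11*k + 30)
(s_(k+1) − s_k) − t_k = 6*(-2*k**3 - 19*k**2 - 27*k + 2)/(k**2 + 11*k + 30)

Invalid: residual \frac{6 \left(- 2 k^{3} - 19 k^{2} - 27 k + 2\right)}{k^{2} + 11 k + 30} ≠ 0.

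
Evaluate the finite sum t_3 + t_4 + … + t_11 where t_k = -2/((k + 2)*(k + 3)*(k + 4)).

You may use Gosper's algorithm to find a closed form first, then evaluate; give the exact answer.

Step 1: r(k) = (k + 2)/(k + 5).
Gosper form: A/B · C(k+1)/C(k) with A=k + 2, B=k + 5, C=1.
Key eq: (k + 2)·f(k+1) = (k + 4)·f(k) + (1).
Degrees (1,1,0) ⇒ d ≤ 2.
Solve for f: f(k) = k*(k + 5)/12 (degree 2 ≤ 2).
Certificate R = B(k−1)f/C = k*(k + 4)*(k + 5)/12 gives s_k = k*(-k - 5)/(6*(k + 2)*(k + 3)).
Δs = -2/(k**3 + 9*k**2 + 26*k + 24), as required.
Sum = s_(12) − s_(3); s_(12) = -17/105, s_(3) = -2/15 ⇒ -1/35.

Σ = -1/35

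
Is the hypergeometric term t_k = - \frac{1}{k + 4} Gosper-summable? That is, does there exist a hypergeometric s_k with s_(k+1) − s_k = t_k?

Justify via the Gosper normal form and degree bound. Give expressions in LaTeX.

The ratio is (k + 4)/(k + 5).
So A=k + 4 and B=k + 5, with C=1.
Solve (k + 4)·f(k+1) − (k + 4)·f(k) = 1.
d = 0 from the (1,1,0) case.
f = c0 ⇒ A·f(k+1) − B(k−1)·f(k) − C = -1. The system {-1 = 0} is inconsistent; no antidifference.

No; the coefficient equations for f are inconsistent.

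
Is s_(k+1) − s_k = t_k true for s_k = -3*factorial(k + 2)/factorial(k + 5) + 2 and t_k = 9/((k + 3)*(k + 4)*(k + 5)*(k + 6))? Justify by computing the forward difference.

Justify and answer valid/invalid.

s_(k+1) = -3*factorial(k + 3)/factorial(k + 6) + 2
s_(k+1) − s_k = 9/((k + 3)*(k + 4)*(k + 5)*(k + 6))
(s_(k+1) − s_k) − t_k = 0

Valid — Δs_k = t_k.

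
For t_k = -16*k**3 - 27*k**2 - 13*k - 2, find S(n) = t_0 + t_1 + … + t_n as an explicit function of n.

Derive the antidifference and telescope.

r(k) = (16*k**3 + 75*k**2 + 115*k + 58)/(16*k**3 + 27*k**2 + 13*k + 2) after simplifying.
So A=1 and B=1, with C=k**3 + 27*k**2/16 + 13*k/16 + 1/8.
Key eq: (1)·f(k+1) = (1)·f(k) + (k**3 + 27*k**2/16 + 13*k/16 + 1/8).
d = 4 from the (0,0,3) case.
Coefficient equations give f(k) = k**2*(k + 1)*(4*k - 3)/16.
Get s_k = R·t_k = k**2*(-4*k**2 - k + 3) with R(k) = B(k−1)f(k)/C(k) = k**2*(4*k - 3)/(16*k**2 + 11*k + 2).
Verify: -16*k**3 - 27*k**2 - 13*k - 2 matches t_k.
Σ_(k=0)^n t_k = s_(n+1) − s_(0) = (-4*n**4 - 17*n**3 - 24*n**2 - 13*n - 2) − (0), i.e. -4*n**4 - 17*n**3 - 24*n**2 - 13*n - 2.

S(n) = -4*n**4 - 17*n**3 - 24*n**2 - 13*n - 2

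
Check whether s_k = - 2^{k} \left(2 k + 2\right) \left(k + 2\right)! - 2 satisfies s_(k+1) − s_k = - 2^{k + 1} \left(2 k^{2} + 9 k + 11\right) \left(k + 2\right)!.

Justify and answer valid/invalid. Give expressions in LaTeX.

Valid — Δs_k = t_k.

s_(k+1) = -2**(k + 1)*(2*k + 4)*factorial(k + 3) - 2
s_(k+1) − s_k = -2**(k + 1)*(2*k**2 + 9*k + 11)*factorial(k + 2)
(s_(k+1) − s_k) − t_k = 0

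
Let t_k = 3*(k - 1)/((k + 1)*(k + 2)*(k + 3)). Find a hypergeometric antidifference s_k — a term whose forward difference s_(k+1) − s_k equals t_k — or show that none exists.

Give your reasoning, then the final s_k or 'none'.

The ratio is k*(k + 1)/((k - 1)*(k + 4)).
Factor: A=k + 1; B=k + 4; C=k - 1.
Set up (k + 1)·f(k+1) − (k + 3)·f(k) − (k - 1) = 0.
From deg A=1, deg B=1, deg C=1: d=2.
Coefficient equations give f(k) = -k.
Get s_k = R·t_k = -3*k/((k + 1)*(k + 2)) with R(k) = B(k−1)f(k)/C(k) = -k*(k + 3)/(k - 1).
s_(k+1) − s_k = 3*(k - 1)/(k**3 + 6*k**2 + 11*k + 6) = t_k.

s_k = -3*k/((k + 1)*(k + 2))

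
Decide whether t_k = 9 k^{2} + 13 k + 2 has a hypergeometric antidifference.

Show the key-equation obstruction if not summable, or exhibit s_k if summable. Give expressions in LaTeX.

Yes. s_k = k \left(3 k^{2} + 2 k - 3\right).

Compute t_(k+1)/t_k: get (9*k**2 + 31*k + 24)/(9*k**2 + 13*k + 2).
Normal form (A,B,C) = (1, 1, k**2 + 13*k/9 + 2/9).
f must satisfy (1)·f(k+1) − (1)·f(k) = k**2 + 13*k/9 + 2/9.
Bound: deg f ≤ 3.
Coefficient equations give f(k) = k*(3*k**2 + 2*k - 3)/9.
Get s_k = R·t_k = k*(3*k**2 + 2*k - 3) with R(k) = B(k−1)f(k)/C(k) = k*(3*k**2 + 2*k - 3)/(9*k**2 + 13*k + 2).
Verify: 9*k**2 + 13*k + 2 matches t_k.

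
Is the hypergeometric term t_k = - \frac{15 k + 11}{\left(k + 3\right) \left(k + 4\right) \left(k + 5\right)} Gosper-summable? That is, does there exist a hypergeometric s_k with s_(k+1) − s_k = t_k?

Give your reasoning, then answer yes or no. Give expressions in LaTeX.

Yes. s_k = \frac{k \left(- 7 k - 4\right)}{3 \left(k + 3\right) \left(k + 4\right)}.

t_(k+1)/t_k = (k + 3)*(15*k + 26)/((k + 6)*(15*k + 11)).
Gosper form: A/B · C(k+1)/C(k) with A=k + 3, B=k + 6, C=k + 11/15.
Solve (k + 3)·f(k+1) − (k + 5)·f(k) = k + 11/15.
Bound: deg f ≤ 2.
Match coefficients ⇒ f(k) = k*(7*k + 4)/45.
R(k) = B(k−1)·f(k)/C(k) = k*(k + 5)*(7*k + 4)/(3*(15*k + 11)); s_k = R·t_k = k*(-7*k - 4)/(3*(k + 3)*(k + 4)).
s_(k+1) − s_k = (-15*k - 11)/(k**3 + 12*k**2 + 47*k + 60) = t_k.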